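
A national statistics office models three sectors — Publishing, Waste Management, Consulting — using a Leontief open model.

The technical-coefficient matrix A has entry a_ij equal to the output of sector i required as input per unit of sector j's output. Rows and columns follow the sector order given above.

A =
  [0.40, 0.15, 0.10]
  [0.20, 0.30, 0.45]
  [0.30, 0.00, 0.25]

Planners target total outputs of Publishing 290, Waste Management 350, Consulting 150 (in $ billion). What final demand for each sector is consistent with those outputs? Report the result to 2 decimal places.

d_P = 106.50, d_W = 119.50, d_C = 25.50

I − A =
  [   0.60    -0.15    -0.10]
  [  -0.20     0.70    -0.45]
  [  -0.30     0.00     0.75]
d = (I − A) x:
  d_P = (+0.60)·290 + (-0.15)·350 + (-0.10)·150 = 106.50
  d_W = (-0.20)·290 + (+0.70)·350 + (-0.45)·150 = 119.50
  d_C = (-0.30)·290 + (+0.00)·350 + (+0.75)·150 = 25.50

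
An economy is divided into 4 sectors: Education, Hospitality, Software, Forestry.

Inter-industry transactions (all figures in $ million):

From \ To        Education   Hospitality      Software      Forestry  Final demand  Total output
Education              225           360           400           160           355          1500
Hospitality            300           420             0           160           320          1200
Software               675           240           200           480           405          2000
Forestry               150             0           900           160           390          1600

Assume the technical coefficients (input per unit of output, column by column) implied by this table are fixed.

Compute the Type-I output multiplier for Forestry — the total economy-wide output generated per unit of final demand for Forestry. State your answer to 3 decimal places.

m_4 = 3.524

Technical coefficients a_ij = z_ij / X_j:
  a_11 = 225/1500 = 0.15, a_21 = 300/1500 = 0.20, a_31 = 675/1500 = 0.45, a_41 = 150/1500 = 0.10
  a_12 = 360/1200 = 0.30, a_22 = 420/1200 = 0.35, a_32 = 240/1200 = 0.20, a_42 = 0/1200 = 0.00
  a_13 = 400/2000 = 0.20, a_23 = 0/2000 = 0.00, a_33 = 200/2000 = 0.10, a_43 = 900/2000 = 0.45
  a_14 = 160/1600 = 0.10, a_24 = 160/1600 = 0.10, a_34 = 480/1600 = 0.30, a_44 = 160/1600 = 0.10
I − A =
  [   0.85    -0.30    -0.20    -0.10]
  [  -0.20     0.65     0.00    -0.10]
  [  -0.45    -0.20     0.90    -0.30]
  [  -0.10     0.00    -0.45     0.90]
Compute the cofactors C_ij = (−1)^(i+j)·(3×3 minor ij) of I−A; the adjugate is their transpose:
adj(I−A) = Cᵀ =
  [ 0.429750   0.247500   0.159750   0.128500]
  [ 0.164250   0.457500   0.085250   0.097500]
  [ 0.320750   0.281500   0.433750   0.211500]
  [ 0.208125   0.168250   0.234625   0.376750]
det(I−A) = Σ_j (I−A)_1j·C_1j = (0.85)(0.429750) + (-0.30)(0.164250) + (-0.20)(0.320750) + (-0.10)(0.208125) = 0.23105
(I − A)⁻¹ = adj(I−A) / det(I−A) ≈
  [   1.8600     1.0712     0.6914     0.5562]
  [   0.7109     1.9801     0.3690     0.4220]
  [   1.3882     1.2184     1.8773     0.9154]
  [   0.9008     0.7282     1.0155     1.6306]
The output multiplier for sector j is the column-j sum of the Leontief inverse (I − A)⁻¹ = adj(I−A) / det(I−A).
Column 4 of adj(I−A): (0.128500, 0.097500, 0.211500, 0.376750); det(I−A) = 0.23105.
m_4 = (0.128500 + 0.097500 + 0.211500 + 0.376750) / 0.23105 = 0.81425 / 0.23105 ≈ 3.524.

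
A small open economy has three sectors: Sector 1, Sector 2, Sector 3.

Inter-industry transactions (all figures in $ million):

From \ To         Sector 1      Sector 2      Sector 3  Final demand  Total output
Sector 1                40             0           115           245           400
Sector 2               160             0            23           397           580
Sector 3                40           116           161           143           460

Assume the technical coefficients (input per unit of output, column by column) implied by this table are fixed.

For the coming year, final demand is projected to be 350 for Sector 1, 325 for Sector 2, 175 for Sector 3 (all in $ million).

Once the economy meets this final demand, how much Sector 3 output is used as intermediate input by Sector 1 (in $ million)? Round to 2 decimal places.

z_31 = 53.48

Technical coefficients a_ij = z_ij / X_j:
  a_11 = 40/400 = 0.10, a_21 = 160/400 = 0.40, a_31 = 40/400 = 0.10
  a_12 = 0/580 = 0.00, a_22 = 0/580 = 0.00, a_32 = 116/580 = 0.20
  a_13 = 115/460 = 0.25, a_23 = 23/460 = 0.05, a_33 = 161/460 = 0.35
I − A =
  [   0.90     0.00    -0.25]
  [  -0.40     1.00    -0.05]
  [  -0.10    -0.20     0.65]
Cofactors of I−A, C_ij = (−1)^(i+j)·(minor ij) (rows/columns in the sector order above):
  C_11 = (1.00)(0.65) − (-0.05)(-0.20) = 0.6400
  C_12 = −[(-0.40)(0.65) − (-0.05)(-0.10)] = 0.2650
  C_13 = (-0.40)(-0.20) − (1.00)(-0.10) = 0.1800
  C_21 = −[(0.00)(0.65) − (-0.25)(-0.20)] = 0.0500
  C_22 = (0.90)(0.65) − (-0.25)(-0.10) = 0.5600
  C_23 = −[(0.90)(-0.20) − (0.00)(-0.10)] = 0.1800
  C_31 = (0.00)(-0.05) − (-0.25)(1.00) = 0.2500
  C_32 = −[(0.90)(-0.05) − (-0.25)(-0.40)] = 0.1450
  C_33 = (0.90)(1.00) − (0.00)(-0.40) = 0.9000
det(I−A) = Σ_j (I−A)_1j·C_1j = (0.90)(0.6400) + (0.00)(0.2650) + (-0.25)(0.1800) = 0.5310
adj(I−A) = Cᵀ =
  [ 0.6400   0.0500   0.2500]
  [ 0.2650   0.5600   0.1450]
  [ 0.1800   0.1800   0.9000]
(I − A)⁻¹ = adj(I−A) / det(I−A) ≈
  [   1.2053     0.0942     0.4708]
  [   0.4991     1.0546     0.2731]
  [   0.3390     0.3390     1.6949]
First solve x = (I − A)⁻¹ d = adj(I−A)·d / det(I−A); in particular x_1 = (0.6400·350 + 0.0500·325 + 0.2500·175) / 0.5310 = 284.00 / 0.5310 ≈ 534.8399.
Intermediate flow from 3 to 1: z_31 = a_31 · x_1 = 0.10 × 284.00 / 0.5310 = 28.40 / 0.5310 ≈ 53.48.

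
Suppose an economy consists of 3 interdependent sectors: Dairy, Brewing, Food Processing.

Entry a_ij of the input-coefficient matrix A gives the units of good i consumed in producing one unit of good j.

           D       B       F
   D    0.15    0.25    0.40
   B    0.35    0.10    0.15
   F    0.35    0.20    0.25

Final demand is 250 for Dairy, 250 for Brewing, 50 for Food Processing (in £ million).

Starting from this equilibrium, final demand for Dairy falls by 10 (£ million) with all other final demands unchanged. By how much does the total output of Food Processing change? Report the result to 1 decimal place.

I − A =
  [   0.85    -0.25    -0.40]
  [  -0.35     0.90    -0.15]
  [  -0.35    -0.20     0.75]
Cofactors of I−A, C_ij = (−1)^(i+j)·(minor ij) (rows/columns in the sector order above):
  C_11 = (0.90)(0.75) − (-0.15)(-0.20) = 0.6450
  C_12 = −[(-0.35)(0.75) − (-0.15)(-0.35)] = 0.3150
  C_13 = (-0.35)(-0.20) − (0.90)(-0.35) = 0.3850
  C_21 = −[(-0.25)(0.75) − (-0.40)(-0.20)] = 0.2675
  C_22 = (0.85)(0.75) − (-0.40)(-0.35) = 0.4975
  C_23 = −[(0.85)(-0.20) − (-0.25)(-0.35)] = 0.2575
  C_31 = (-0.25)(-0.15) − (-0.40)(0.90) = 0.3975
  C_32 = −[(0.85)(-0.15) − (-0.40)(-0.35)] = 0.2675
  C_33 = (0.85)(0.90) − (-0.25)(-0.35) = 0.6775
det(I−A) = Σ_j (I−A)_1j·C_1j = (0.85)(0.6450) + (-0.25)(0.3150) + (-0.40)(0.3850) = 0.3155
adj(I−A) = Cᵀ =
  [ 0.6450   0.2675   0.3975]
  [ 0.3150   0.4975   0.2675]
  [ 0.3850   0.2575   0.6775]
(I − A)⁻¹ = adj(I−A) / det(I−A) ≈
  [   2.0444     0.8479     1.2599]
  [   0.9984     1.5769     0.8479]
  [   1.2203     0.8162     2.1474]
Δx = (I − A)⁻¹ Δd with Δd having -10 in the Dairy component and 0 elsewhere.
So Δx_F = L_FD · (-10), where L_FD = adj(I−A)_FD / det(I−A) = 0.3850 / 0.3155.
Δx_F = 0.3850 × (-10) / 0.3155 = -3.85 / 0.3155 ≈ -12.2.

Δx_F = -12.2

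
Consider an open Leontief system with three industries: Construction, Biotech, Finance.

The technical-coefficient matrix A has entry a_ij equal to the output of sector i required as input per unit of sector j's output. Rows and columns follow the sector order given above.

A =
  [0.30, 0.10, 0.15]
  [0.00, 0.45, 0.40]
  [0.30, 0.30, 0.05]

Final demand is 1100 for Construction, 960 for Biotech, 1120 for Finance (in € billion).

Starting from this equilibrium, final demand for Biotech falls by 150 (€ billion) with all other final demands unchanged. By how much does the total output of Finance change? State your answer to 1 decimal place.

Δx_3 = -146.9

I − A =
  [   0.70    -0.10    -0.15]
  [   0.00     0.55    -0.40]
  [  -0.30    -0.30     0.95]
Cofactors of I−A, C_ij = (−1)^(i+j)·(minor ij) (rows/columns in the sector order above):
  C_11 = (0.55)(0.95) − (-0.40)(-0.30) = 0.4025
  C_12 = −[(0.00)(0.95) − (-0.40)(-0.30)] = 0.1200
  C_13 = (0.00)(-0.30) − (0.55)(-0.30) = 0.1650
  C_21 = −[(-0.10)(0.95) − (-0.15)(-0.30)] = 0.1400
  C_22 = (0.70)(0.95) − (-0.15)(-0.30) = 0.6200
  C_23 = −[(0.70)(-0.30) − (-0.10)(-0.30)] = 0.2400
  C_31 = (-0.10)(-0.40) − (-0.15)(0.55) = 0.1225
  C_32 = −[(0.70)(-0.40) − (-0.15)(0.00)] = 0.2800
  C_33 = (0.70)(0.55) − (-0.10)(0.00) = 0.3850
det(I−A) = Σ_j (I−A)_1j·C_1j = (0.70)(0.4025) + (-0.10)(0.1200) + (-0.15)(0.1650) = 0.2450
adj(I−A) = Cᵀ =
  [ 0.4025   0.1400   0.1225]
  [ 0.1200   0.6200   0.2800]
  [ 0.1650   0.2400   0.3850]
(I − A)⁻¹ = adj(I−A) / det(I−A) ≈
  [   1.6429     0.5714     0.5000]
  [   0.4898     2.5306     1.1429]
  [   0.6735     0.9796     1.5714]
Δx = (I − A)⁻¹ Δd with Δd having -150 in the Biotech component and 0 elsewhere.
So Δx_3 = L_32 · (-150), where L_32 = adj(I−A)_32 / det(I−A) = 0.2400 / 0.2450.
Δx_3 = 0.2400 × (-150) / 0.2450 = -36.00 / 0.2450 ≈ -146.9.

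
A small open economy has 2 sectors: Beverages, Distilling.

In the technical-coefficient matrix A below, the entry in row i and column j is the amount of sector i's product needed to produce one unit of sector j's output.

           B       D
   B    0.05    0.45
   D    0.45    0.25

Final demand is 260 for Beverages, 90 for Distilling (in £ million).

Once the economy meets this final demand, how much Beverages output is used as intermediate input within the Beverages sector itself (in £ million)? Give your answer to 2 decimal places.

z_BB = 23.09

I − A =
  [   0.95    -0.45]
  [  -0.45     0.75]
det(I−A) = (0.95)(0.75) − (-0.45)(-0.45) = 0.5100
adj(I−A) = [[0.75, 0.45], [0.45, 0.95]]
(I − A)⁻¹ = adj(I−A) / det(I−A) ≈
  [   1.4706     0.8824]
  [   0.8824     1.8627]
First solve x = (I − A)⁻¹ d = adj(I−A)·d / det(I−A); in particular x_B = (0.75·260 + 0.45·90) / 0.5100 = 235.50 / 0.5100 ≈ 461.7647.
Intermediate flow from B to B: z_BB = a_BB · x_B = 0.05 × 235.50 / 0.5100 = 11.775 / 0.5100 ≈ 23.09.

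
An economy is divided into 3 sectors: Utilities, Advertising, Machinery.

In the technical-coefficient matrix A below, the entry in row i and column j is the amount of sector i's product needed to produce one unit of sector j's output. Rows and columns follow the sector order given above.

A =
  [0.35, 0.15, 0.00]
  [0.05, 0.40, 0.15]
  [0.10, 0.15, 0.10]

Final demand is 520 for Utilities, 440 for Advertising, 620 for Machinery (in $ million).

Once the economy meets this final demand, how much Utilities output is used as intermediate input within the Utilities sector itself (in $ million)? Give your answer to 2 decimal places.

z_UU = 366.12

I − A =
  [   0.65    -0.15     0.00]
  [  -0.05     0.60    -0.15]
  [  -0.10    -0.15     0.90]
Cofactors of I−A, C_ij = (−1)^(i+j)·(minor ij) (rows/columns in the sector order above):
  C_11 = (0.60)(0.90) − (-0.15)(-0.15) = 0.5175
  C_12 = −[(-0.05)(0.90) − (-0.15)(-0.10)] = 0.0600
  C_13 = (-0.05)(-0.15) − (0.60)(-0.10) = 0.0675
  C_21 = −[(-0.15)(0.90) − (0.00)(-0.15)] = 0.1350
  C_22 = (0.65)(0.90) − (0.00)(-0.10) = 0.5850
  C_23 = −[(0.65)(-0.15) − (-0.15)(-0.10)] = 0.1125
  C_31 = (-0.15)(-0.15) − (0.00)(0.60) = 0.0225
  C_32 = −[(0.65)(-0.15) − (0.00)(-0.05)] = 0.0975
  C_33 = (0.65)(0.60) − (-0.15)(-0.05) = 0.3825
det(I−A) = Σ_j (I−A)_1j·C_1j = (0.65)(0.5175) + (-0.15)(0.0600) + (0.00)(0.0675) = 0.327375
adj(I−A) = Cᵀ =
  [ 0.5175   0.1350   0.0225]
  [ 0.0600   0.5850   0.0975]
  [ 0.0675   0.1125   0.3825]
(I − A)⁻¹ = adj(I−A) / det(I−A) ≈
  [   1.5808     0.4124     0.0687]
  [   0.1833     1.7869     0.2978]
  [   0.2062     0.3436     1.1684]
First solve x = (I − A)⁻¹ d = adj(I−A)·d / det(I−A); in particular x_U = (0.5175·520 + 0.1350·440 + 0.0225·620) / 0.327375 = 342.45 / 0.327375 ≈ 1046.0481.
Intermediate flow from U to U: z_UU = a_UU · x_U = 0.35 × 342.45 / 0.327375 = 119.8575 / 0.327375 ≈ 366.12.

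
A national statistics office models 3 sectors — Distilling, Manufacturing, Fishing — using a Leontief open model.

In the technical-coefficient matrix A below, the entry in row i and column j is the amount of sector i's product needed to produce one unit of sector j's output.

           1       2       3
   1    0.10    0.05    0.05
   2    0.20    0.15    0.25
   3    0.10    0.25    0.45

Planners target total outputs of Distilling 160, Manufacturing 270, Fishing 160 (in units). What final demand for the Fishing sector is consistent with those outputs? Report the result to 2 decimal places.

I − A =
  [   0.90    -0.05    -0.05]
  [  -0.20     0.85    -0.25]
  [  -0.10    -0.25     0.55]
d = (I − A) x:
  d_1 = (+0.90)·160 + (-0.05)·270 + (-0.05)·160 = 122.50
  d_2 = (-0.20)·160 + (+0.85)·270 + (-0.25)·160 = 157.50
  d_3 = (-0.10)·160 + (-0.25)·270 + (+0.55)·160 = 4.50

d_3 = 4.50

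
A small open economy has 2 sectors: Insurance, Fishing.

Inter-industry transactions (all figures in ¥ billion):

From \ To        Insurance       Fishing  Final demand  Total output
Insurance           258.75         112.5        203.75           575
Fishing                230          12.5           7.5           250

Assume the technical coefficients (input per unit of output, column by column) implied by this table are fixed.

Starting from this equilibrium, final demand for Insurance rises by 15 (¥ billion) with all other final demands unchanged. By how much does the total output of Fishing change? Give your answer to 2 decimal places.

Technical coefficients a_ij = z_ij / X_j:
  a_11 = 258.75/575 = 0.45, a_21 = 230/575 = 0.40
  a_12 = 112.5/250 = 0.45, a_22 = 12.5/250 = 0.05
I − A =
  [   0.55    -0.45]
  [  -0.40     0.95]
det(I−A) = (0.55)(0.95) − (-0.45)(-0.40) = 0.3425
adj(I−A) = [[0.95, 0.45], [0.40, 0.55]]
(I − A)⁻¹ = adj(I−A) / det(I−A) ≈
  [   2.7737     1.3139]
  [   1.1679     1.6058]
Δx = (I − A)⁻¹ Δd with Δd having +15 in the Insurance component and 0 elsewhere.
So Δx_2 = L_21 · (+15), where L_21 = adj(I−A)_21 / det(I−A) = 0.40 / 0.3425.
Δx_2 = 0.40 × (+15) / 0.3425 = 6.00 / 0.3425 ≈ 17.52.

Δx_2 = 17.52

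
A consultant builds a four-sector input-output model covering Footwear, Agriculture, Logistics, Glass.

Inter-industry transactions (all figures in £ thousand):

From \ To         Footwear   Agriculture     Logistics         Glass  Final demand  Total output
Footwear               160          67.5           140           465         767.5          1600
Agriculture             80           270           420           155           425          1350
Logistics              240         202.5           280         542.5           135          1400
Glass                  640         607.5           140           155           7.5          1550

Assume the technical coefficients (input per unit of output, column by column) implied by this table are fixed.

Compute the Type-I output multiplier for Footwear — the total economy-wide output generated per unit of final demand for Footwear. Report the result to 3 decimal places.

Technical coefficients a_ij = z_ij / X_j:
  a_FF = 160/1600 = 0.10, a_AF = 80/1600 = 0.05, a_LF = 240/1600 = 0.15, a_GF = 640/1600 = 0.40
  a_FA = 67.5/1350 = 0.05, a_AA = 270/1350 = 0.20, a_LA = 202.5/1350 = 0.15, a_GA = 607.5/1350 = 0.45
  a_FL = 140/1400 = 0.10, a_AL = 420/1400 = 0.30, a_LL = 280/1400 = 0.20, a_GL = 140/1400 = 0.10
  a_FG = 465/1550 = 0.30, a_AG = 155/1550 = 0.10, a_LG = 542.5/1550 = 0.35, a_GG = 155/1550 = 0.10
I − A =
  [   0.90    -0.05    -0.10    -0.30]
  [  -0.05     0.80    -0.30    -0.10]
  [  -0.15    -0.15     0.80    -0.35]
  [  -0.40    -0.45    -0.10     0.90]
Compute the cofactors C_ij = (−1)^(i+j)·(3×3 minor ij) of I−A; the adjugate is their transpose:
adj(I−A) = Cᵀ =
  [ 0.422750   0.176000   0.146000   0.217250]
  [ 0.150250   0.488500   0.226000   0.192250]
  [ 0.233875   0.279250   0.500500   0.303625]
  [ 0.289000   0.353500   0.233500   0.518500]
det(I−A) = Σ_j (I−A)_1j·C_1j = (0.90)(0.422750) + (-0.05)(0.150250) + (-0.10)(0.233875) + (-0.30)(0.289000) = 0.262875
(I − A)⁻¹ = adj(I−A) / det(I−A) ≈
  [   1.6082     0.6695     0.5554     0.8264]
  [   0.5716     1.8583     0.8597     0.7313]
  [   0.8897     1.0623     1.9039     1.1550]
  [   1.0994     1.3447     0.8883     1.9724]
The output multiplier for sector j is the column-j sum of the Leontief inverse (I − A)⁻¹ = adj(I−A) / det(I−A).
Column F of adj(I−A): (0.422750, 0.150250, 0.233875, 0.289000); det(I−A) = 0.262875.
m_F = (0.422750 + 0.150250 + 0.233875 + 0.289000) / 0.262875 = 1.095875 / 0.262875 ≈ 4.169.

m_F = 4.169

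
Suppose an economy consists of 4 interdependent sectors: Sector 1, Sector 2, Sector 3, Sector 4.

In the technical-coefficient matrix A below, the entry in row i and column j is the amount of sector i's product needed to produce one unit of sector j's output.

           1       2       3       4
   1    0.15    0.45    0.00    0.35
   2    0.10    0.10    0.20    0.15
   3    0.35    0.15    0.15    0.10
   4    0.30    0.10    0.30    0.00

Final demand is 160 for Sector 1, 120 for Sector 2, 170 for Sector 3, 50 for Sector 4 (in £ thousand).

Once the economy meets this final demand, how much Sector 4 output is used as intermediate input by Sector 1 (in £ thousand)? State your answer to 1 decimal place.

I − A =
  [   0.85    -0.45     0.00    -0.35]
  [  -0.10     0.90    -0.20    -0.15]
  [  -0.35    -0.15     0.85    -0.10]
  [  -0.30    -0.10    -0.30     1.00]
Compute the cofactors C_ij = (−1)^(i+j)·(3×3 minor ij) of I−A; the adjugate is their transpose:
adj(I−A) = Cᵀ =
  [ 0.686500   0.414500   0.211750   0.323625]
  [ 0.212000   0.571000   0.197750   0.179625]
  [ 0.359500   0.303500   0.589000   0.230250]
  [ 0.335000   0.272500   0.260000   0.555000]
det(I−A) = Σ_j (I−A)_1j·C_1j = (0.85)(0.686500) + (-0.45)(0.212000) + (0.00)(0.359500) + (-0.35)(0.335000) = 0.370875
(I − A)⁻¹ = adj(I−A) / det(I−A) ≈
  [   1.8510     1.1176     0.5709     0.8726]
  [   0.5716     1.5396     0.5332     0.4843]
  [   0.9693     0.8183     1.5881     0.6208]
  [   0.9033     0.7347     0.7010     1.4965]
First solve x = (I − A)⁻¹ d = adj(I−A)·d / det(I−A); in particular x_1 = (0.686500·160 + 0.414500·120 + 0.211750·170 + 0.323625·50) / 0.370875 = 211.75875 / 0.370875 ≈ 570.971.
Intermediate flow from 4 to 1: z_41 = a_41 · x_1 = 0.30 × 211.75875 / 0.370875 = 63.527625 / 0.370875 ≈ 171.3.

z_41 = 171.3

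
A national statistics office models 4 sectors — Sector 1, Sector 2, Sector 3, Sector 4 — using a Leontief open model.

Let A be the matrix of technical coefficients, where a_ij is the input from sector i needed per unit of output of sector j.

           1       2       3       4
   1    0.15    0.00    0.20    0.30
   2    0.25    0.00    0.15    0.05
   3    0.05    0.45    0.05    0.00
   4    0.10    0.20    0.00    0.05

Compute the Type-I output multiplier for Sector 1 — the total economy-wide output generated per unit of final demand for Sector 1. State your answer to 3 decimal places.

m_1 = 2.151

I − A =
  [   0.85     0.00    -0.20    -0.30]
  [  -0.25     1.00    -0.15    -0.05]
  [  -0.05    -0.45     0.95     0.00]
  [  -0.10    -0.20     0.00     0.95]
Compute the cofactors C_ij = (−1)^(i+j)·(3×3 minor ij) of I−A; the adjugate is their transpose:
adj(I−A) = Cᵀ =
  [ 0.828875   0.142500   0.197000   0.269250]
  [ 0.237500   0.729125   0.165125   0.113375]
  [ 0.156125   0.352875   0.754000   0.067875]
  [ 0.137250   0.168500   0.055500   0.717625]
det(I−A) = Σ_j (I−A)_1j·C_1j = (0.85)(0.828875) + (0.00)(0.237500) + (-0.20)(0.156125) + (-0.30)(0.137250) = 0.63214375
(I − A)⁻¹ = adj(I−A) / det(I−A) ≈
  [   1.3112     0.2254     0.3116     0.4259]
  [   0.3757     1.1534     0.2612     0.1794]
  [   0.2470     0.5582     1.1928     0.1074]
  [   0.2171     0.2666     0.0878     1.1352]
The output multiplier for sector j is the column-j sum of the Leontief inverse (I − A)⁻¹ = adj(I−A) / det(I−A).
Column 1 of adj(I−A): (0.828875, 0.237500, 0.156125, 0.137250); det(I−A) = 0.63214375.
m_1 = (0.828875 + 0.237500 + 0.156125 + 0.137250) / 0.63214375 = 1.35975 / 0.63214375 ≈ 2.151.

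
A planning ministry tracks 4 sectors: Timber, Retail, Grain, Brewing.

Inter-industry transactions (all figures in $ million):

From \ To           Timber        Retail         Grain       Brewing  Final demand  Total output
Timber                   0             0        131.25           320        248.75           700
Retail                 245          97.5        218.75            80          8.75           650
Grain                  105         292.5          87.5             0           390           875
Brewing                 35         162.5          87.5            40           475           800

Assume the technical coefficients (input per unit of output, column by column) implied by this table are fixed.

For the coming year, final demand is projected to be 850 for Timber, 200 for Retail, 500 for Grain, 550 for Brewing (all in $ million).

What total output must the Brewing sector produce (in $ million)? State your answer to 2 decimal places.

x_B = 1216.09

Technical coefficients a_ij = z_ij / X_j:
  a_TT = 0/700 = 0.00, a_RT = 245/700 = 0.35, a_GT = 105/700 = 0.15, a_BT = 35/700 = 0.05
  a_TR = 0/650 = 0.00, a_RR = 97.5/650 = 0.15, a_GR = 292.5/650 = 0.45, a_BR = 162.5/650 = 0.25
  a_TG = 131.25/875 = 0.15, a_RG = 218.75/875 = 0.25, a_GG = 87.5/875 = 0.10, a_BG = 87.5/875 = 0.10
  a_TB = 320/800 = 0.40, a_RB = 80/800 = 0.10, a_GB = 0/800 = 0.00, a_BB = 40/800 = 0.05
I − A =
  [   1.00     0.00    -0.15    -0.40]
  [  -0.35     0.85    -0.25    -0.10]
  [  -0.15    -0.45     0.90     0.00]
  [  -0.05    -0.25    -0.10     0.95]
Compute the cofactors C_ij = (−1)^(i+j)·(3×3 minor ij) of I−A; the adjugate is their transpose:
adj(I−A) = Cᵀ =
  [ 0.592875   0.172125   0.176375   0.267750]
  [ 0.340875   0.809625   0.307125   0.228750]
  [ 0.269250   0.433500   0.730500   0.159000]
  [ 0.149250   0.267750   0.167000   0.609750]
det(I−A) = Σ_j (I−A)_1j·C_1j = (1.00)(0.592875) + (0.00)(0.340875) + (-0.15)(0.269250) + (-0.40)(0.149250) = 0.4927875
(I − A)⁻¹ = adj(I−A) / det(I−A) ≈
  [   1.2031     0.3493     0.3579     0.5433]
  [   0.6917     1.6429     0.6232     0.4642]
  [   0.5464     0.8797     1.4824     0.3227]
  [   0.3029     0.5433     0.3389     1.2373]
x = (I − A)⁻¹ d = adj(I−A)·d / det(I−A), with det(I−A) = 0.4927875:
  x_T = (0.592875·850 + 0.172125·200 + 0.176375·500 + 0.267750·550) / 0.4927875 = 773.81875 / 0.4927875 ≈ 1570.29
  x_R = (0.340875·850 + 0.809625·200 + 0.307125·500 + 0.228750·550) / 0.4927875 = 731.04375 / 0.4927875 ≈ 1483.49
  x_G = (0.269250·850 + 0.433500·200 + 0.730500·500 + 0.159000·550) / 0.4927875 = 768.2625 / 0.4927875 ≈ 1559.01
  x_B = (0.149250·850 + 0.267750·200 + 0.167000·500 + 0.609750·550) / 0.4927875 = 599.275 / 0.4927875 ≈ 1216.09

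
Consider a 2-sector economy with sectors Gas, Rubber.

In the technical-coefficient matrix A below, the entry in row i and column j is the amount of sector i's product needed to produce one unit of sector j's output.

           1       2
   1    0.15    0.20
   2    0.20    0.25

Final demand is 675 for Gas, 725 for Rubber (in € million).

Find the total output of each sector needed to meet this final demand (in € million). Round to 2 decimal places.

I − A =
  [   0.85    -0.20]
  [  -0.20     0.75]
det(I−A) = (0.85)(0.75) − (-0.20)(-0.20) = 0.5975
adj(I−A) = [[0.75, 0.20], [0.20, 0.85]]
(I − A)⁻¹ = adj(I−A) / det(I−A) ≈
  [   1.2552     0.3347]
  [   0.3347     1.4226]
x = (I − A)⁻¹ d = adj(I−A)·d / det(I−A), with det(I−A) = 0.5975:
  x_1 = (0.75·675 + 0.20·725) / 0.5975 = 651.25 / 0.5975 ≈ 1089.96
  x_2 = (0.20·675 + 0.85·725) / 0.5975 = 751.25 / 0.5975 ≈ 1257.32

x_1 = 1089.96, x_2 = 1257.32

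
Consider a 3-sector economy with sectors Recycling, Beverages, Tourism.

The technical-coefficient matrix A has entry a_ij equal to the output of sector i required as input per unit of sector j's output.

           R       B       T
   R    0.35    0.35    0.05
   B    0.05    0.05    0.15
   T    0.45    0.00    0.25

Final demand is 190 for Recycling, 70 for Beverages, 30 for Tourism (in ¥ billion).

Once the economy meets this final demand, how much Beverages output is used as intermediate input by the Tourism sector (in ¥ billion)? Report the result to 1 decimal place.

z_BT = 40.8

I − A =
  [   0.65    -0.35    -0.05]
  [  -0.05     0.95    -0.15]
  [  -0.45     0.00     0.75]
Cofactors of I−A, C_ij = (−1)^(i+j)·(minor ij) (rows/columns in the sector order above):
  C_11 = (0.95)(0.75) − (-0.15)(0.00) = 0.7125
  C_12 = −[(-0.05)(0.75) − (-0.15)(-0.45)] = 0.1050
  C_13 = (-0.05)(0.00) − (0.95)(-0.45) = 0.4275
  C_21 = −[(-0.35)(0.75) − (-0.05)(0.00)] = 0.2625
  C_22 = (0.65)(0.75) − (-0.05)(-0.45) = 0.4650
  C_23 = −[(0.65)(0.00) − (-0.35)(-0.45)] = 0.1575
  C_31 = (-0.35)(-0.15) − (-0.05)(0.95) = 0.1000
  C_32 = −[(0.65)(-0.15) − (-0.05)(-0.05)] = 0.1000
  C_33 = (0.65)(0.95) − (-0.35)(-0.05) = 0.6000
det(I−A) = Σ_j (I−A)_1j·C_1j = (0.65)(0.7125) + (-0.35)(0.1050) + (-0.05)(0.4275) = 0.4050
adj(I−A) = Cᵀ =
  [ 0.7125   0.2625   0.1000]
  [ 0.1050   0.4650   0.1000]
  [ 0.4275   0.1575   0.6000]
(I − A)⁻¹ = adj(I−A) / det(I−A) ≈
  [   1.7593     0.6481     0.2469]
  [   0.2593     1.1481     0.2469]
  [   1.0556     0.3889     1.4815]
First solve x = (I − A)⁻¹ d = adj(I−A)·d / det(I−A); in particular x_T = (0.4275·190 + 0.1575·70 + 0.6000·30) / 0.4050 = 110.25 / 0.4050 ≈ 272.222.
Intermediate flow from B to T: z_BT = a_BT · x_T = 0.15 × 110.25 / 0.4050 = 16.5375 / 0.4050 ≈ 40.8.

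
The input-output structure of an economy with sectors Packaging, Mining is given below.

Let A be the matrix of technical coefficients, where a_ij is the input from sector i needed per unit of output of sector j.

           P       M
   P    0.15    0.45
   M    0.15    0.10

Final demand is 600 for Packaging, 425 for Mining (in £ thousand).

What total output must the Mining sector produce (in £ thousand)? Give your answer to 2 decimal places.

I − A =
  [   0.85    -0.45]
  [  -0.15     0.90]
det(I−A) = (0.85)(0.90) − (-0.45)(-0.15) = 0.6975
adj(I−A) = [[0.90, 0.45], [0.15, 0.85]]
(I − A)⁻¹ = adj(I−A) / det(I−A) ≈
  [   1.2903     0.6452]
  [   0.2151     1.2186]
x = (I − A)⁻¹ d = adj(I−A)·d / det(I−A), with det(I−A) = 0.6975:
  x_P = (0.90·600 + 0.45·425) / 0.6975 = 731.25 / 0.6975 ≈ 1048.39
  x_M = (0.15·600 + 0.85·425) / 0.6975 = 451.25 / 0.6975 ≈ 646.95

x_M = 646.95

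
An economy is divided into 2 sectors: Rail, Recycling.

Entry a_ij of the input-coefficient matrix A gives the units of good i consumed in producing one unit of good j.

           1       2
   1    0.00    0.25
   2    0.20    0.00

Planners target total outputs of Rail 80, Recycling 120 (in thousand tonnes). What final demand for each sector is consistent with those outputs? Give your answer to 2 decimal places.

d_1 = 50.00, d_2 = 104.00

I − A =
  [   1.00    -0.25]
  [  -0.20     1.00]
d = (I − A) x:
  d_1 = (+1.00)·80 + (-0.25)·120 = 50.00
  d_2 = (-0.20)·80 + (+1.00)·120 = 104.00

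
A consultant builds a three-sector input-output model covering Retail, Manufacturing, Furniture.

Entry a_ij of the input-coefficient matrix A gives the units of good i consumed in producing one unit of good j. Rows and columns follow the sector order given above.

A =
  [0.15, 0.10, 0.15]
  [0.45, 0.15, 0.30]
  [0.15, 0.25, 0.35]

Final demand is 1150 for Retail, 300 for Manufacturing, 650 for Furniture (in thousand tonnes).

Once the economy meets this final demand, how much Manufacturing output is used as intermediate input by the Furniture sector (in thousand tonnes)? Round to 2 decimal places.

I − A =
  [   0.85    -0.10    -0.15]
  [  -0.45     0.85    -0.30]
  [  -0.15    -0.25     0.65]
Cofactors of I−A, C_ij = (−1)^(i+j)·(minor ij) (rows/columns in the sector order above):
  C_11 = (0.85)(0.65) − (-0.30)(-0.25) = 0.4775
  C_12 = −[(-0.45)(0.65) − (-0.30)(-0.15)] = 0.3375
  C_13 = (-0.45)(-0.25) − (0.85)(-0.15) = 0.2400
  C_21 = −[(-0.10)(0.65) − (-0.15)(-0.25)] = 0.1025
  C_22 = (0.85)(0.65) − (-0.15)(-0.15) = 0.5300
  C_23 = −[(0.85)(-0.25) − (-0.10)(-0.15)] = 0.2275
  C_31 = (-0.10)(-0.30) − (-0.15)(0.85) = 0.1575
  C_32 = −[(0.85)(-0.30) − (-0.15)(-0.45)] = 0.3225
  C_33 = (0.85)(0.85) − (-0.10)(-0.45) = 0.6775
det(I−A) = Σ_j (I−A)_1j·C_1j = (0.85)(0.4775) + (-0.10)(0.3375) + (-0.15)(0.2400) = 0.336125
adj(I−A) = Cᵀ =
  [ 0.4775   0.1025   0.1575]
  [ 0.3375   0.5300   0.3225]
  [ 0.2400   0.2275   0.6775]
(I − A)⁻¹ = adj(I−A) / det(I−A) ≈
  [   1.4206     0.3049     0.4686]
  [   1.0041     1.5768     0.9595]
  [   0.7140     0.6768     2.0156]
First solve x = (I − A)⁻¹ d = adj(I−A)·d / det(I−A); in particular x_3 = (0.2400·1150 + 0.2275·300 + 0.6775·650) / 0.336125 = 784.625 / 0.336125 ≈ 2334.3250.
Intermediate flow from 2 to 3: z_23 = a_23 · x_3 = 0.30 × 784.625 / 0.336125 = 235.3875 / 0.336125 ≈ 700.30.

z_23 = 700.30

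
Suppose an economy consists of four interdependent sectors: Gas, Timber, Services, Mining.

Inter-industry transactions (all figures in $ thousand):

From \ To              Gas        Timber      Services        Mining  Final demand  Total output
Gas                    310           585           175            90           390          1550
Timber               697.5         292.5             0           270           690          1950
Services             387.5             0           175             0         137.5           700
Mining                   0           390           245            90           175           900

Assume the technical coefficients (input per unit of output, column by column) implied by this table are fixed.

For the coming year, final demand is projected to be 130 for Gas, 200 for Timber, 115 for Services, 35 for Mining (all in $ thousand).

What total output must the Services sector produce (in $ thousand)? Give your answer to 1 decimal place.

x_S = 334.1

Technical coefficients a_ij = z_ij / X_j:
  a_GG = 310/1550 = 0.20, a_TG = 697.5/1550 = 0.45, a_SG = 387.5/1550 = 0.25, a_MG = 0/1550 = 0.00
  a_GT = 585/1950 = 0.30, a_TT = 292.5/1950 = 0.15, a_ST = 0/1950 = 0.00, a_MT = 390/1950 = 0.20
  a_GS = 175/700 = 0.25, a_TS = 0/700 = 0.00, a_SS = 175/700 = 0.25, a_MS = 245/700 = 0.35
  a_GM = 90/900 = 0.10, a_TM = 270/900 = 0.30, a_SM = 0/900 = 0.00, a_MM = 90/900 = 0.10
I − A =
  [   0.80    -0.30    -0.25    -0.10]
  [  -0.45     0.85     0.00    -0.30]
  [  -0.25     0.00     0.75     0.00]
  [   0.00    -0.20    -0.35     0.90]
Compute the cofactors C_ij = (−1)^(i+j)·(3×3 minor ij) of I−A; the adjugate is their transpose:
adj(I−A) = Cᵀ =
  [ 0.528750   0.217500   0.237500   0.131250]
  [ 0.330000   0.475000   0.201000   0.195000]
  [ 0.176250   0.072500   0.433500   0.043750]
  [ 0.141875   0.133750   0.213250   0.355625]
det(I−A) = Σ_j (I−A)_1j·C_1j = (0.80)(0.528750) + (-0.30)(0.330000) + (-0.25)(0.176250) + (-0.10)(0.141875) = 0.26575
(I − A)⁻¹ = adj(I−A) / det(I−A) ≈
  [   1.9897     0.8184     0.8937     0.4939]
  [   1.2418     1.7874     0.7563     0.7338]
  [   0.6632     0.2728     1.6312     0.1646]
  [   0.5339     0.5033     0.8024     1.3382]
x = (I − A)⁻¹ d = adj(I−A)·d / det(I−A), with det(I−A) = 0.26575:
  x_G = (0.528750·130 + 0.217500·200 + 0.237500·115 + 0.131250·35) / 0.26575 = 144.14375 / 0.26575 ≈ 542.4
  x_T = (0.330000·130 + 0.475000·200 + 0.201000·115 + 0.195000·35) / 0.26575 = 167.84 / 0.26575 ≈ 631.6
  x_S = (0.176250·130 + 0.072500·200 + 0.433500·115 + 0.043750·35) / 0.26575 = 88.79625 / 0.26575 ≈ 334.1
  x_M = (0.141875·130 + 0.133750·200 + 0.213250·115 + 0.355625·35) / 0.26575 = 82.164375 / 0.26575 ≈ 309.2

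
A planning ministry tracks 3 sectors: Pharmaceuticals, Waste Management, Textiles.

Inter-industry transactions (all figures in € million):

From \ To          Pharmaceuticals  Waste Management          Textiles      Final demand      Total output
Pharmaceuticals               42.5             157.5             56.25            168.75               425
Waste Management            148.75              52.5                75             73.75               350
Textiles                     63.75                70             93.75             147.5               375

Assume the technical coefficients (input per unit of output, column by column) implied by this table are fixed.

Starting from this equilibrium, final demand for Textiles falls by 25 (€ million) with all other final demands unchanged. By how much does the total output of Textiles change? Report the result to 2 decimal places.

Δx_T = -40.34

Technical coefficients a_ij = z_ij / X_j:
  a_PP = 42.5/425 = 0.10, a_WP = 148.75/425 = 0.35, a_TP = 63.75/425 = 0.15
  a_PW = 157.5/350 = 0.45, a_WW = 52.5/350 = 0.15, a_TW = 70/350 = 0.20
  a_PT = 56.25/375 = 0.15, a_WT = 75/375 = 0.20, a_TT = 93.75/375 = 0.25
I − A =
  [   0.90    -0.45    -0.15]
  [  -0.35     0.85    -0.20]
  [  -0.15    -0.20     0.75]
Cofactors of I−A, C_ij = (−1)^(i+j)·(minor ij) (rows/columns in the sector order above):
  C_11 = (0.85)(0.75) − (-0.20)(-0.20) = 0.5975
  C_12 = −[(-0.35)(0.75) − (-0.20)(-0.15)] = 0.2925
  C_13 = (-0.35)(-0.20) − (0.85)(-0.15) = 0.1975
  C_21 = −[(-0.45)(0.75) − (-0.15)(-0.20)] = 0.3675
  C_22 = (0.90)(0.75) − (-0.15)(-0.15) = 0.6525
  C_23 = −[(0.90)(-0.20) − (-0.45)(-0.15)] = 0.2475
  C_31 = (-0.45)(-0.20) − (-0.15)(0.85) = 0.2175
  C_32 = −[(0.90)(-0.20) − (-0.15)(-0.35)] = 0.2325
  C_33 = (0.90)(0.85) − (-0.45)(-0.35) = 0.6075
det(I−A) = Σ_j (I−A)_1j·C_1j = (0.90)(0.5975) + (-0.45)(0.2925) + (-0.15)(0.1975) = 0.3765
adj(I−A) = Cᵀ =
  [ 0.5975   0.3675   0.2175]
  [ 0.2925   0.6525   0.2325]
  [ 0.1975   0.2475   0.6075]
(I − A)⁻¹ = adj(I−A) / det(I−A) ≈
  [   1.5870     0.9761     0.5777]
  [   0.7769     1.7331     0.6175]
  [   0.5246     0.6574     1.6135]
Δx = (I − A)⁻¹ Δd with Δd having -25 in the Textiles component and 0 elsewhere.
So Δx_T = L_TT · (-25), where L_TT = adj(I−A)_TT / det(I−A) = 0.6075 / 0.3765.
Δx_T = 0.6075 × (-25) / 0.3765 = -15.1875 / 0.3765 ≈ -40.34.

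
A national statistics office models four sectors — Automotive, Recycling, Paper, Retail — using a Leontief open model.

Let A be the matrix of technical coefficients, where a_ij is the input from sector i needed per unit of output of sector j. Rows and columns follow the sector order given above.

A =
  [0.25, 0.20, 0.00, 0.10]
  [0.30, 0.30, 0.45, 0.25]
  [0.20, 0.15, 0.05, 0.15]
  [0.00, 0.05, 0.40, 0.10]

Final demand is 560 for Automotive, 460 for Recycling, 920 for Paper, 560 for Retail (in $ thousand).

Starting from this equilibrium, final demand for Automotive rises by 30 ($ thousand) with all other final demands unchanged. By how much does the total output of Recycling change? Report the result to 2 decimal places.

I − A =
  [   0.75    -0.20     0.00    -0.10]
  [  -0.30     0.70    -0.45    -0.25]
  [  -0.20    -0.15     0.95    -0.15]
  [   0.00    -0.05    -0.40     0.90]
Compute the cofactors C_ij = (−1)^(i+j)·(3×3 minor ij) of I−A; the adjugate is their transpose:
adj(I−A) = Cᵀ =
  [ 0.465500   0.169750   0.131250   0.120750]
  [ 0.339500   0.588250   0.390750   0.266250]
  [ 0.166250   0.143875   0.407625   0.126375]
  [ 0.092750   0.096625   0.202875   0.373125]
det(I−A) = Σ_j (I−A)_1j·C_1j = (0.75)(0.465500) + (-0.20)(0.339500) + (0.00)(0.166250) + (-0.10)(0.092750) = 0.27195
(I − A)⁻¹ = adj(I−A) / det(I−A) ≈
  [   1.7117     0.6242     0.4826     0.4440]
  [   1.2484     2.1631     1.4368     0.9790]
  [   0.6113     0.5290     1.4989     0.4647]
  [   0.3411     0.3553     0.7460     1.3720]
Δx = (I − A)⁻¹ Δd with Δd having +30 in the Automotive component and 0 elsewhere.
So Δx_2 = L_21 · (+30), where L_21 = adj(I−A)_21 / det(I−A) = 0.339500 / 0.27195.
Δx_2 = 0.339500 × (+30) / 0.27195 = 10.185 / 0.27195 ≈ 37.45.

Δx_2 = 37.45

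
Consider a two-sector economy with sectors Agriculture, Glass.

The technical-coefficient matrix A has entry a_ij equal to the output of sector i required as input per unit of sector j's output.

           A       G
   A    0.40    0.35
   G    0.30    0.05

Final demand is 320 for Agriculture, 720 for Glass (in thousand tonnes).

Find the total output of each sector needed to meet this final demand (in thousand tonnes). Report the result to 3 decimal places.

x_A = 1195.699, x_G = 1135.484

I − A =
  [   0.60    -0.35]
  [  -0.30     0.95]
det(I−A) = (0.60)(0.95) − (-0.35)(-0.30) = 0.4650
adj(I−A) = [[0.95, 0.35], [0.30, 0.60]]
(I − A)⁻¹ = adj(I−A) / det(I−A) ≈
  [   2.0430     0.7527]
  [   0.6452     1.2903]
x = (I − A)⁻¹ d = adj(I−A)·d / det(I−A), with det(I−A) = 0.4650:
  x_A = (0.95·320 + 0.35·720) / 0.4650 = 556.00 / 0.4650 ≈ 1195.699
  x_G = (0.30·320 + 0.60·720) / 0.4650 = 528.00 / 0.4650 ≈ 1135.484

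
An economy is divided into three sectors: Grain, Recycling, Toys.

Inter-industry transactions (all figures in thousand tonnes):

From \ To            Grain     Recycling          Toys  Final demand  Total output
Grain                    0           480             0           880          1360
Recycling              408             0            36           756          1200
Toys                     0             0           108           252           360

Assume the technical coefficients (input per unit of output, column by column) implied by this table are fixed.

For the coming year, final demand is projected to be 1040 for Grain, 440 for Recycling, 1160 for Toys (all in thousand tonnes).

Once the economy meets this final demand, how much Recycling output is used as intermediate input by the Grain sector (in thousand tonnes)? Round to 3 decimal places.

Technical coefficients a_ij = z_ij / X_j:
  a_11 = 0/1360 = 0.00, a_21 = 408/1360 = 0.30, a_31 = 0/1360 = 0.00
  a_12 = 480/1200 = 0.40, a_22 = 0/1200 = 0.00, a_32 = 0/1200 = 0.00
  a_13 = 0/360 = 0.00, a_23 = 36/360 = 0.10, a_33 = 108/360 = 0.30
I − A =
  [   1.00    -0.40     0.00]
  [  -0.30     1.00    -0.10]
  [   0.00     0.00     0.70]
Cofactors of I−A, C_ij = (−1)^(i+j)·(minor ij) (rows/columns in the sector order above):
  C_11 = (1.00)(0.70) − (-0.10)(0.00) = 0.7000
  C_12 = −[(-0.30)(0.70) − (-0.10)(0.00)] = 0.2100
  C_13 = (-0.30)(0.00) − (1.00)(0.00) = 0.0000
  C_21 = −[(-0.40)(0.70) − (0.00)(0.00)] = 0.2800
  C_22 = (1.00)(0.70) − (0.00)(0.00) = 0.7000
  C_23 = −[(1.00)(0.00) − (-0.40)(0.00)] = 0.0000
  C_31 = (-0.40)(-0.10) − (0.00)(1.00) = 0.0400
  C_32 = −[(1.00)(-0.10) − (0.00)(-0.30)] = 0.1000
  C_33 = (1.00)(1.00) − (-0.40)(-0.30) = 0.8800
det(I−A) = Σ_j (I−A)_1j·C_1j = (1.00)(0.7000) + (-0.40)(0.2100) + (0.00)(0.0000) = 0.6160
adj(I−A) = Cᵀ =
  [ 0.7000   0.2800   0.0400]
  [ 0.2100   0.7000   0.1000]
  [ 0.0000   0.0000   0.8800]
(I − A)⁻¹ = adj(I−A) / det(I−A) ≈
  [   1.1364     0.4545     0.0649]
  [   0.3409     1.1364     0.1623]
  [   0.0000     0.0000     1.4286]
First solve x = (I − A)⁻¹ d = adj(I−A)·d / det(I−A); in particular x_1 = (0.7000·1040 + 0.2800·440 + 0.0400·1160) / 0.6160 = 897.60 / 0.6160 ≈ 1457.14286.
Intermediate flow from 2 to 1: z_21 = a_21 · x_1 = 0.30 × 897.60 / 0.6160 = 269.28 / 0.6160 ≈ 437.143.

z_21 = 437.143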